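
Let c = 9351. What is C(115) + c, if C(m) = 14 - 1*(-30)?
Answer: 9395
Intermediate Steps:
C(m) = 44 (C(m) = 14 + 30 = 44)
C(115) + c = 44 + 9351 = 9395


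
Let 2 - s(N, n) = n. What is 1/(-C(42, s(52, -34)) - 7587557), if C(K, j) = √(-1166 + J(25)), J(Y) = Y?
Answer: I/(√1141 - 7587557*I) ≈ -1.3179e-7 + 5.8673e-13*I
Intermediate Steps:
s(N, n) = 2 - n
C(K, j) = I*√1141 (C(K, j) = √(-1166 + 25) = √(-1141) = I*√1141)
1/(-C(42, s(52, -34)) - 7587557) = 1/(-I*√1141 - 7587557) = 1/(-7587557 - I*√1141)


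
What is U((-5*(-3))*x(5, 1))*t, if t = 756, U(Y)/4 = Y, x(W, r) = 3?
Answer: 136080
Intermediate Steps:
U(Y) = 4*Y
U((-5*(-3))*x(5, 1))*t = (4*(-5*(-3)*3))*756 = (4*(15*3))*756 = (4*45)*756 = 180*756 = 136080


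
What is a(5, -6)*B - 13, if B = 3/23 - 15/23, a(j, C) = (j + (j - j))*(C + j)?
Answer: -239/23 ≈ -10.391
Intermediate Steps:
a(j, C) = j*(C + j) (a(j, C) = (j + 0)*(C + j) = j*(C + j))
B = -12/23 (B = 3*(1/23) - 15*1/23 = 3/23 - 15/23 = -12/23 ≈ -0.52174)
a(5, -6)*B - 13 = (5*(-6 + 5))*(-12/23) - 13 = (5*(-1))*(-12/23) - 13 = -5*(-12/23) - 13 = 60/23 - 13 = -239/23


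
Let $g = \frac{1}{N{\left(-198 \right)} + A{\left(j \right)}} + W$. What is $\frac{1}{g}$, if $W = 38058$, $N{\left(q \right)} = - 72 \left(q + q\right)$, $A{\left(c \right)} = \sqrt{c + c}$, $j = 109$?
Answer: $\frac{30938639384220}{1177462738769754457} + \frac{\sqrt{218}}{1177462738769754457} \approx 2.6276 \cdot 10^{-5}$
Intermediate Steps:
$A{\left(c \right)} = \sqrt{2} \sqrt{c}$ ($A{\left(c \right)} = \sqrt{2 c} = \sqrt{2} \sqrt{c}$)
$N{\left(q \right)} = - 144 q$ ($N{\left(q \right)} = - 72 \cdot 2 q = - 144 q$)
$g = 38058 + \frac{1}{28512 + \sqrt{218}}$ ($g = \frac{1}{\left(-144\right) \left(-198\right) + \sqrt{2} \sqrt{109}} + 38058 = \frac{1}{28512 + \sqrt{218}} + 38058 = 38058 + \frac{1}{28512 + \sqrt{218}} \approx 38058.0$)
$\frac{1}{g} = \frac{1}{\frac{15469319692110}{406466963} - \frac{\sqrt{218}}{812933926}}$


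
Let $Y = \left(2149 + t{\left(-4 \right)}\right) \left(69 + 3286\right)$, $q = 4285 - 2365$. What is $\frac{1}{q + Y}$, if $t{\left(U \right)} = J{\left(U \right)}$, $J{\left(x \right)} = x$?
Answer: $\frac{1}{7198395} \approx 1.3892 \cdot 10^{-7}$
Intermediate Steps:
$q = 1920$
$t{\left(U \right)} = U$
$Y = 7196475$ ($Y = \left(2149 - 4\right) \left(69 + 3286\right) = 2145 \cdot 3355 = 7196475$)
$\frac{1}{q + Y} = \frac{1}{1920 + 7196475} = \frac{1}{7198395}$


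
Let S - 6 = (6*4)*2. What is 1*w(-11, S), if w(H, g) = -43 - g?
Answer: -97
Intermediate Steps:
S = 54 (S = 6 + (6*4)*2 = 6 + 24*2 = 6 + 48 = 54)
1*w(-11, S) = 1*(-43 - 1*54) = 1*(-43 - 54) = 1*(-97) = -97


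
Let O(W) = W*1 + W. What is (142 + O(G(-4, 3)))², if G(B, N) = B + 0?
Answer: 17956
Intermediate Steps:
G(B, N) = B
O(W) = 2*W (O(W) = W + W = 2*W)
(142 + O(G(-4, 3)))² = (142 + 2*(-4))² = (142 - 8)² = 134² = 17956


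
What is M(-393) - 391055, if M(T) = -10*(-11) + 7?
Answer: -390938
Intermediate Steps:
M(T) = 117 (M(T) = 110 + 7 = 117)
M(-393) - 391055 = 117 - 391055 = -390938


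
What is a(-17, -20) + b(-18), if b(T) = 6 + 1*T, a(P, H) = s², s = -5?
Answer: 13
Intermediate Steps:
a(P, H) = 25 (a(P, H) = (-5)² = 25)
b(T) = 6 + T
a(-17, -20) + b(-18) = 25 + (6 - 18) = 25 - 12 = 13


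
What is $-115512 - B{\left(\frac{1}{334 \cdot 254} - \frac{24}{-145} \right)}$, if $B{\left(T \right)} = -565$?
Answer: $-114947$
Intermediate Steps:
$-115512 - B{\left(\frac{1}{334 \cdot 254} - \frac{24}{-145} \right)} = -115512 - -565 = -115512 + 565 = -114947$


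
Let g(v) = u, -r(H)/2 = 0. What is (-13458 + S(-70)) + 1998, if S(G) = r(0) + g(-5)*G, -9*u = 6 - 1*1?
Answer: -102790/9 ≈ -11421.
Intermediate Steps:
r(H) = 0 (r(H) = -2*0 = 0)
u = -5/9 (u = -(6 - 1*1)/9 = -(6 - 1)/9 = -⅑*5 = -5/9 ≈ -0.55556)
g(v) = -5/9
S(G) = -5*G/9 (S(G) = 0 - 5*G/9 = -5*G/9)
(-13458 + S(-70)) + 1998 = (-13458 - 5/9*(-70)) + 1998 = (-13458 + 350/9) + 1998 = -120772/9 + 1998 = -102790/9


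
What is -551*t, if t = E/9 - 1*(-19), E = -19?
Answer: -83752/9 ≈ -9305.8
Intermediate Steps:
t = 152/9 (t = -19/9 - 1*(-19) = -19*⅑ + 19 = -19/9 + 19 = 152/9 ≈ 16.889)
-551*t = -551*152/9 = -83752/9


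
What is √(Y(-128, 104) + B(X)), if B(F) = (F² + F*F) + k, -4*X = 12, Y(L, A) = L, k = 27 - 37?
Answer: 2*I*√30 ≈ 10.954*I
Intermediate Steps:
k = -10
X = -3 (X = -¼*12 = -3)
B(F) = -10 + 2*F² (B(F) = (F² + F*F) - 10 = (F² + F²) - 10 = 2*F² - 10 = -10 + 2*F²)
√(Y(-128, 104) + B(X)) = √(-128 + (-10 + 2*(-3)²)) = √(-128 + (-10 + 2*9)) = √(-128 + (-10 + 18)) = √(-128 + 8) = √(-120) = 2*I*√30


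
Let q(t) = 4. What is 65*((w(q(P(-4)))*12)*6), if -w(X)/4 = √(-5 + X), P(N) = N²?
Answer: -18720*I ≈ -18720.0*I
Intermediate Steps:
w(X) = -4*√(-5 + X)
65*((w(q(P(-4)))*12)*6) = 65*((-4*√(-5 + 4)*12)*6) = 65*((-4*I*12)*6) = 65*(-48*I*6) = 65*(-288*I) = -18720*I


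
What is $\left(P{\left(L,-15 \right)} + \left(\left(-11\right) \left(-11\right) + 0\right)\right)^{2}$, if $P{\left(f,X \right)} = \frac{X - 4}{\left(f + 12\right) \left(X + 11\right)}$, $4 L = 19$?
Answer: $\frac{66031876}{4489} \approx 14710.0$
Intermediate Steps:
$L = \frac{19}{4}$ ($L = \frac{1}{4} \cdot 19 = \frac{19}{4} \approx 4.75$)
$P{\left(f,X \right)} = \frac{-4 + X}{\left(11 + X\right) \left(12 + f\right)}$ ($P{\left(f,X \right)} = \frac{-4 + X}{\left(12 + f\right) \left(11 + X\right)} = \frac{-4 + X}{\left(11 + X\right) \left(12 + f\right)}$)
$\left(P{\left(L,-15 \right)} + \left(\left(-11\right) \left(-11\right) + 0\right)\right)^{2} = \left(\frac{-4 - 15}{132 + 11 \cdot \frac{19}{4} + 12 \left(-15\right) - \frac{285}{4}} + \left(\left(-11\right) \left(-11\right) + 0\right)\right)^{2} = \left(\frac{1}{132 + \frac{209}{4} - 180 - \frac{285}{4}} \left(-19\right) + \left(121 + 0\right)\right)^{2} = \left(\frac{1}{-67} \left(-19\right) + 121\right)^{2} = \left(\left(- \frac{1}{67}\right) \left(-19\right) + 121\right)^{2} = \left(\frac{19}{67} + 121\right)^{2} = \left(\frac{8126}{67}\right)^{2} = \frac{66031876}{4489}$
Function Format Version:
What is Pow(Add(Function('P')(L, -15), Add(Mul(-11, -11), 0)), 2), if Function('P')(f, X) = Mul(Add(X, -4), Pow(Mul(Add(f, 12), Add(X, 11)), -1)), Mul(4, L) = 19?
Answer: Rational(66031876, 4489) ≈ 14710.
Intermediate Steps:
L = Rational(19, 4) (L = Mul(Rational(1, 4), 19) = Rational(19, 4) ≈ 4.7500)
Function('P')(f, X) = Mul(Pow(Add(11, X), -1), Pow(Add(12, f), -1), Add(-4, X)) (Function('P')(f, X) = Mul(Add(-4, X), Pow(Mul(Add(12, f), Add(11, X)), -1)) = Mul(Add(-4, X), Pow(Mul(Add(11, X), Add(12, f)), -1)) = Mul(Add(-4, X), Mul(Pow(Add(11, X), -1), Pow(Add(12, f), -1))) = Mul(Pow(Add(11, X), -1), Pow(Add(12, f), -1), Add(-4, X)))
Pow(Add(Function('P')(L, -15), Add(Mul(-11, -11), 0)), 2) = Pow(Add(Mul(Pow(Add(132, Mul(11, Rational(19, 4)), Mul(12, -15), Mul(-15, Rational(19, 4))), -1), Add(-4, -15)), Add(Mul(-11, -11), 0)), 2) = Pow(Add(Mul(Pow(Add(132, Rational(209, 4), -180, Rational(-285, 4)), -1), -19), Add(121, 0)), 2) = Pow(Add(Mul(Pow(-67, -1), -19), 121), 2) = Pow(Add(Mul(Rational(-1, 67), -19), 121), 2) = Pow(Add(Rational(19, 67), 121), 2) = Pow(Rational(8126, 67), 2) = Rational(66031876, 4489)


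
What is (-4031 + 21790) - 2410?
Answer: 15349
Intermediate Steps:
(-4031 + 21790) - 2410 = 17759 - 2410 = 15349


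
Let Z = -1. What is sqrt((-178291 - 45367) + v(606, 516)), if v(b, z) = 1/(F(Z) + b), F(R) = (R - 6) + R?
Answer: I*sqrt(79980994834)/598 ≈ 472.92*I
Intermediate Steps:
F(R) = -6 + 2*R (F(R) = (-6 + R) + R = -6 + 2*R)
v(b, z) = 1/(-8 + b) (v(b, z) = 1/((-6 + 2*(-1)) + b) = 1/((-6 - 2) + b) = 1/(-8 + b))
sqrt((-178291 - 45367) + v(606, 516)) = sqrt((-178291 - 45367) + 1/(-8 + 606)) = sqrt(-223658 + 1/598) = sqrt(-133747483/598) = I*sqrt(79980994834)/598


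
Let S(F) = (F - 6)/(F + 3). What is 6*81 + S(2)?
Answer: 2426/5 ≈ 485.20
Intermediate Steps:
S(F) = (-6 + F)/(3 + F)
6*81 + S(2) = 6*81 + (-6 + 2)/(3 + 2) = 486 - 4/5 = 486 + (⅕)*(-4) = 486 - ⅘ = 2426/5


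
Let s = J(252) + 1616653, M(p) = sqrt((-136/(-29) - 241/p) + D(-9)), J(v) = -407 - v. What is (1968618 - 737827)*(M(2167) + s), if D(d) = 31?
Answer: 1988950871254 + 4923164*sqrt(8781743663)/62843 ≈ 1.9890e+12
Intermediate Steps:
M(p) = sqrt(1035/29 - 241/p) (M(p) = sqrt((-136/(-29) - 241/p) + 31) = sqrt((-136*(-1/29) - 241/p) + 31) = sqrt((136/29 - 241/p) + 31) = sqrt(1035/29 - 241/p))
s = 1615994 (s = (-407 - 1*252) + 1616653 = (-407 - 252) + 1616653 = -659 + 1616653 = 1615994)
(1968618 - 737827)*(M(2167) + s) = (1968618 - 737827)*(sqrt(30015 - 202681/2167)/29 + 1615994) = 1230791*(sqrt(30015 - 202681*1/2167)/29 + 1615994) = 1230791*(sqrt(30015 - 202681/2167)/29 + 1615994) = 1230791*(sqrt(64839824/2167)/29 + 1615994) = 1230791*((4*sqrt(8781743663)/2167)/29 + 1615994) = 1230791*(4*sqrt(8781743663)/62843 + 1615994) = 1230791*(1615994 + 4*sqrt(8781743663)/62843) = 1988950871254 + 4923164*sqrt(8781743663)/62843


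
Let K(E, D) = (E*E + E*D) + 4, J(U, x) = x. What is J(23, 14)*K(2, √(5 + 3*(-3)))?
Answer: 112 + 56*I ≈ 112.0 + 56.0*I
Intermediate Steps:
K(E, D) = 4 + E² + D*E (K(E, D) = (E² + D*E) + 4 = 4 + E² + D*E)
J(23, 14)*K(2, √(5 + 3*(-3))) = 14*(4 + 2² + √(5 + 3*(-3))*2) = 14*(4 + 4 + √(5 - 9)*2) = 14*(4 + 4 + √(-4)*2) = 14*(4 + 4 + (2*I)*2) = 14*(4 + 4 + 4*I) = 14*(8 + 4*I) = 112 + 56*I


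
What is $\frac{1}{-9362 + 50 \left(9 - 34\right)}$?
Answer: $- \frac{1}{10612} \approx -9.4233 \cdot 10^{-5}$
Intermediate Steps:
$\frac{1}{-9362 + 50 \left(9 - 34\right)} = \frac{1}{-9362 + 50 \left(-25\right)} = \frac{1}{-9362 - 1250} = \frac{1}{-10612} = - \frac{1}{10612}$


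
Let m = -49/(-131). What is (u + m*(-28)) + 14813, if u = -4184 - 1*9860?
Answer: 99367/131 ≈ 758.53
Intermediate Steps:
u = -14044 (u = -4184 - 9860 = -14044)
m = 49/131 (m = -49*(-1/131) = 49/131 ≈ 0.37405)
(u + m*(-28)) + 14813 = (-14044 + (49/131)*(-28)) + 14813 = (-14044 - 1372/131) + 14813 = -1841136/131 + 14813 = 99367/131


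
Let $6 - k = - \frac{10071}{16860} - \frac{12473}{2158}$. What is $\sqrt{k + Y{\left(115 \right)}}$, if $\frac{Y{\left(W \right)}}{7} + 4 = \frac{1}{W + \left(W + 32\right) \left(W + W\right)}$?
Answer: $\frac{i \sqrt{264464761378940599789}}{4114410430} \approx 3.9525 i$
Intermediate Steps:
$k = \frac{75055213}{6063980}$ ($k = 6 - \left(- \frac{10071}{16860} - \frac{12473}{2158}\right) = 6 - \left(\left(-10071\right) \frac{1}{16860} - \frac{12473}{2158}\right) = 6 - \left(- \frac{3357}{5620} - \frac{12473}{2158}\right) = 6 - - \frac{38671333}{6063980} = 6 + \frac{38671333}{6063980} = \frac{75055213}{6063980} \approx 12.377$)
$Y{\left(W \right)} = -28 + \frac{7}{W + 2 W \left(32 + W\right)}$ ($Y{\left(W \right)} = -28 + \frac{7}{W + \left(W + 32\right) \left(W + W\right)} = -28 + \frac{7}{W + \left(32 + W\right) 2 W} = -28 + \frac{7}{W + 2 W \left(32 + W\right)}$)
$\sqrt{k + Y{\left(115 \right)}} = \sqrt{\frac{75055213}{6063980} + \frac{7 \left(1 - 29900 - 8 \cdot 115^{2}\right)}{115 \left(65 + 2 \cdot 115\right)}} = \sqrt{\frac{75055213}{6063980} + 7 \cdot \frac{1}{115} \frac{1}{65 + 230} \left(1 - 29900 - 105800\right)} = \sqrt{\frac{75055213}{6063980} + 7 \cdot \frac{1}{115} \cdot \frac{1}{295} \left(1 - 29900 - 105800\right)} = \sqrt{\frac{75055213}{6063980} + 7 \cdot \frac{1}{115} \cdot \frac{1}{295} \left(-135699\right)} = \sqrt{\frac{75055213}{6063980} - \frac{949893}{33925}} = \sqrt{- \frac{642776810623}{41144104300}} = \frac{i \sqrt{264464761378940599789}}{4114410430}$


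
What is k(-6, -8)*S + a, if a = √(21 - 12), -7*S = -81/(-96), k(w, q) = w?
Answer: 417/112 ≈ 3.7232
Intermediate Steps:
S = -27/224 (S = -(-81)/(7*(-96)) = -(-81)*(-1)/(7*96) = -⅐*27/32 = -27/224 ≈ -0.12054)
a = 3 (a = √9 = 3)
k(-6, -8)*S + a = -6*(-27/224) + 3 = 81/112 + 3 = 417/112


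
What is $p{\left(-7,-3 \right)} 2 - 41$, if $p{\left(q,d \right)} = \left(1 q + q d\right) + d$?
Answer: $-19$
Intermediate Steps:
$p{\left(q,d \right)} = d + q + d q$ ($p{\left(q,d \right)} = \left(q + d q\right) + d = d + q + d q$)
$p{\left(-7,-3 \right)} 2 - 41 = \left(-3 - 7 - -21\right) 2 - 41 = \left(-3 - 7 + 21\right) 2 - 41 = 11 \cdot 2 - 41 = 22 - 41 = -19$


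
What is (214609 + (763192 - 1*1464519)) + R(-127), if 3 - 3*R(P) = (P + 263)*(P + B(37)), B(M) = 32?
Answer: -1447231/3 ≈ -4.8241e+5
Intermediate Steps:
R(P) = 1 - (32 + P)*(263 + P)/3 (R(P) = 1 - (P + 263)*(P + 32)/3 = 1 - (263 + P)*(32 + P)/3 = 1 - (32 + P)*(263 + P)/3)
(214609 + (763192 - 1*1464519)) + R(-127) = (214609 + (763192 - 1*1464519)) + (-8413/3 - 295/3*(-127) - ⅓*(-127)²) = (214609 + (763192 - 1464519)) + (-8413/3 + 37465/3 - ⅓*16129) = (214609 - 701327) + (-8413/3 + 37465/3 - 16129/3) = -486718 + 12923/3 = -1447231/3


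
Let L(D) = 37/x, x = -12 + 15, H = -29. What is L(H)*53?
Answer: 1961/3 ≈ 653.67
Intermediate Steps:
x = 3
L(D) = 37/3
L(H)*53 = (37/3)*53 = 1961/3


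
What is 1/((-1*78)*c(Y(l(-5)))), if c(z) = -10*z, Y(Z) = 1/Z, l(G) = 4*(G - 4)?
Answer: -3/65 ≈ -0.046154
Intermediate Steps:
l(G) = -16 + 4*G (l(G) = 4*(-4 + G) = -16 + 4*G)
1/((-1*78)*c(Y(l(-5)))) = 1/((-1*78)*(-10/(-16 + 4*(-5)))) = 1/(-(-780)/(-16 - 20)) = 1/(-(-780)/(-36)) = 1/(-(-780)*(-1)/36) = 1/(-78*5/18) = 1/(-65/3) = -3/65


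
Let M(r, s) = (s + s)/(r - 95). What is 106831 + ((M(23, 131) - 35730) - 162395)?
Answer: -3286715/36 ≈ -91298.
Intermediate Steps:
M(r, s) = 2*s/(-95 + r) (M(r, s) = (2*s)/(-95 + r) = 2*s/(-95 + r))
106831 + ((M(23, 131) - 35730) - 162395) = 106831 + ((2*131/(-95 + 23) - 35730) - 162395) = 106831 + ((2*131/(-72) - 35730) - 162395) = 106831 + ((2*131*(-1/72) - 35730) - 162395) = 106831 + ((-131/36 - 35730) - 162395) = 106831 + (-1286411/36 - 162395) = 106831 - 7132631/36 = -3286715/36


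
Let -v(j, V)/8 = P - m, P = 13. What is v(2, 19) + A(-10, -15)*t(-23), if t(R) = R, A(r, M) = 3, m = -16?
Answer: -301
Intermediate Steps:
v(j, V) = -232 (v(j, V) = -8*(13 - 1*(-16)) = -8*(13 + 16) = -8*29 = -232)
v(2, 19) + A(-10, -15)*t(-23) = -232 + 3*(-23) = -232 - 69 = -301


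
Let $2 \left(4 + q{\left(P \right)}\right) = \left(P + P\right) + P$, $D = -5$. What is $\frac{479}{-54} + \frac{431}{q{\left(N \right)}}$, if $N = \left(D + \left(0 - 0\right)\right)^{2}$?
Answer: $\frac{14455}{3618} \approx 3.9953$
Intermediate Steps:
$N = 25$ ($N = \left(-5 + \left(0 - 0\right)\right)^{2} = \left(-5 + \left(0 + 0\right)\right)^{2} = \left(-5 + 0\right)^{2} = \left(-5\right)^{2} = 25$)
$q{\left(P \right)} = -4 + \frac{3 P}{2}$ ($q{\left(P \right)} = -4 + \frac{\left(P + P\right) + P}{2} = -4 + \frac{2 P + P}{2} = -4 + \frac{3 P}{2}$)
$\frac{479}{-54} + \frac{431}{q{\left(N \right)}} = \frac{479}{-54} + \frac{431}{-4 + \frac{3}{2} \cdot 25} = 479 \left(- \frac{1}{54}\right) + \frac{431}{-4 + \frac{75}{2}} = - \frac{479}{54} + \frac{431}{\frac{67}{2}} = - \frac{479}{54} + 431 \cdot \frac{2}{67} = - \frac{479}{54} + \frac{862}{67} = \frac{14455}{3618}$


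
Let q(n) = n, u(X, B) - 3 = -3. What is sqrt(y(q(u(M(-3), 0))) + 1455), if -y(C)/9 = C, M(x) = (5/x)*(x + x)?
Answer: sqrt(1455) ≈ 38.144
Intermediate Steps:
M(x) = 10 (M(x) = (5/x)*(2*x) = 10)
u(X, B) = 0 (u(X, B) = 3 - 3 = 0)
y(C) = -9*C
sqrt(y(q(u(M(-3), 0))) + 1455) = sqrt(-9*0 + 1455) = sqrt(0 + 1455) = sqrt(1455)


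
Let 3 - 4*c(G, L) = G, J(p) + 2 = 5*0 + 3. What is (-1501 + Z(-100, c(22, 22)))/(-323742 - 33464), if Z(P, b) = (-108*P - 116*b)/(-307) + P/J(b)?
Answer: 251429/54831121 ≈ 0.0045855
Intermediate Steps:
J(p) = 1 (J(p) = -2 + (5*0 + 3) = -2 + (0 + 3) = -2 + 3 = 1)
c(G, L) = ¾ - G/4
Z(P, b) = 116*b/307 + 415*P/307 (Z(P, b) = (-108*P - 116*b)/(-307) + P/1 = (-116*b - 108*P)*(-1/307) + P*1 = (108*P/307 + 116*b/307) + P = 116*b/307 + 415*P/307)
(-1501 + Z(-100, c(22, 22)))/(-323742 - 33464) = (-1501 + (116*(¾ - ¼*22)/307 + (415/307)*(-100)))/(-323742 - 33464) = (-1501 + (116*(¾ - 11/2)/307 - 41500/307))/(-357206) = (-1501 + ((116/307)*(-19/4) - 41500/307))*(-1/357206) = (-1501 + (-551/307 - 41500/307))*(-1/357206) = (-1501 - 42051/307)*(-1/357206) = -502858/307*(-1/357206) = 251429/54831121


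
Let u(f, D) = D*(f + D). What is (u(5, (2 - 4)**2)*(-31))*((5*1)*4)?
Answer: -22320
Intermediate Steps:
u(f, D) = D*(D + f)
(u(5, (2 - 4)**2)*(-31))*((5*1)*4) = (((2 - 4)**2*((2 - 4)**2 + 5))*(-31))*((5*1)*4) = (((-2)**2*((-2)**2 + 5))*(-31))*(5*4) = ((4*(4 + 5))*(-31))*20 = ((4*9)*(-31))*20 = (36*(-31))*20 = -1116*20 = -22320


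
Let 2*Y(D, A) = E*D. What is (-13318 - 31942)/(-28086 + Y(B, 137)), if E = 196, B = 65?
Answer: 11315/5429 ≈ 2.0842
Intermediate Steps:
Y(D, A) = 98*D (Y(D, A) = (196*D)/2 = 98*D)
(-13318 - 31942)/(-28086 + Y(B, 137)) = (-13318 - 31942)/(-28086 + 98*65) = -45260/(-28086 + 6370) = -45260/(-21716) = -45260*(-1/21716) = 11315/5429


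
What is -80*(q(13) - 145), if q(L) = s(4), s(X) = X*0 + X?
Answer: 11280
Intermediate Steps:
s(X) = X (s(X) = 0 + X = X)
q(L) = 4
-80*(q(13) - 145) = -80*(4 - 145) = -80*(-141) = 11280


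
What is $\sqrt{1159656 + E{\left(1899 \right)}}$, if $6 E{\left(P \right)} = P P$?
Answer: $\frac{\sqrt{7042758}}{2} \approx 1326.9$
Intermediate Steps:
$E{\left(P \right)} = \frac{P^{2}}{6}$ ($E{\left(P \right)} = \frac{P P}{6} = \frac{P^{2}}{6}$)
$\sqrt{1159656 + E{\left(1899 \right)}} = \sqrt{1159656 + \frac{1899^{2}}{6}} = \sqrt{1159656 + \frac{1}{6} \cdot 3606201} = \sqrt{1159656 + \frac{1202067}{2}} = \sqrt{\frac{3521379}{2}} = \frac{\sqrt{7042758}}{2}$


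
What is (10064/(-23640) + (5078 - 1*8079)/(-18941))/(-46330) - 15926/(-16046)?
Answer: 182735735711083/184111551676650 ≈ 0.99253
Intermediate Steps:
(10064/(-23640) + (5078 - 1*8079)/(-18941))/(-46330) - 15926/(-16046) = (10064*(-1/23640) + (5078 - 8079)*(-1/18941))*(-1/46330) - 15926*(-1/16046) = (-1258/2955 - 3001*(-1/18941))*(-1/46330) + 7963/8023 = (-1258/2955 + 3001/18941)*(-1/46330) + 7963/8023 = -14959823/55970655*(-1/46330) + 7963/8023 = 14959823/2593120446150 + 7963/8023 = 182735735711083/184111551676650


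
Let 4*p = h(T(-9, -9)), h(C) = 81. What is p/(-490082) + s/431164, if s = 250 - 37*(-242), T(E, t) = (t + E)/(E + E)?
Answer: 4501983657/211305715448 ≈ 0.021306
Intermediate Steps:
T(E, t) = (E + t)/(2*E) (T(E, t) = (E + t)/((2*E)) = (E + t)*(1/(2*E)) = (E + t)/(2*E))
p = 81/4 (p = (¼)*81 = 81/4 ≈ 20.250)
s = 9204 (s = 250 + 8954 = 9204)
p/(-490082) + s/431164 = (81/4)/(-490082) + 9204/431164 = (81/4)*(-1/490082) + 9204*(1/431164) = -81/1960328 + 2301/107791 = 4501983657/211305715448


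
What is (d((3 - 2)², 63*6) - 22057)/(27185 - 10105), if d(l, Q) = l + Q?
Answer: -10839/8540 ≈ -1.2692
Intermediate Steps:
d(l, Q) = Q + l
(d((3 - 2)², 63*6) - 22057)/(27185 - 10105) = ((63*6 + (3 - 2)²) - 22057)/(27185 - 10105) = ((378 + 1²) - 22057)/17080 = ((378 + 1) - 22057)*(1/17080) = (379 - 22057)*(1/17080) = -21678*1/17080 = -10839/8540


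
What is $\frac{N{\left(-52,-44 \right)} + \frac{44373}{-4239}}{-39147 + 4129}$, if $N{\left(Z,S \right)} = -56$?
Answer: $\frac{93919}{49480434} \approx 0.0018981$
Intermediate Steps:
$\frac{N{\left(-52,-44 \right)} + \frac{44373}{-4239}}{-39147 + 4129} = \frac{-56 + \frac{44373}{-4239}}{-39147 + 4129} = \frac{-56 + 44373 \left(- \frac{1}{4239}\right)}{-35018} = \left(-56 - \frac{14791}{1413}\right) \left(- \frac{1}{35018}\right) = \left(- \frac{93919}{1413}\right) \left(- \frac{1}{35018}\right) = \frac{93919}{49480434}$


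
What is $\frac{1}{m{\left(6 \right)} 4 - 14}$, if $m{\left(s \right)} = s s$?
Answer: $\frac{1}{130} \approx 0.0076923$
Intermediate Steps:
$m{\left(s \right)} = s^{2}$
$\frac{1}{m{\left(6 \right)} 4 - 14} = \frac{1}{6^{2} \cdot 4 - 14} = \frac{1}{36 \cdot 4 - 14} = \frac{1}{144 - 14} = \frac{1}{130}$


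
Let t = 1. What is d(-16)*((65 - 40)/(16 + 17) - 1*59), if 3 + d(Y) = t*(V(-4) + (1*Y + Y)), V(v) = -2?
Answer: 71114/33 ≈ 2155.0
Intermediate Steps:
d(Y) = -5 + 2*Y (d(Y) = -3 + 1*(-2 + (1*Y + Y)) = -3 + 1*(-2 + (Y + Y)) = -3 + 1*(-2 + 2*Y) = -3 + (-2 + 2*Y) = -5 + 2*Y)
d(-16)*((65 - 40)/(16 + 17) - 1*59) = (-5 + 2*(-16))*((65 - 40)/(16 + 17) - 1*59) = (-5 - 32)*(25/33 - 59) = -37*(25*(1/33) - 59) = -37*(25/33 - 59) = -37*(-1922/33) = 71114/33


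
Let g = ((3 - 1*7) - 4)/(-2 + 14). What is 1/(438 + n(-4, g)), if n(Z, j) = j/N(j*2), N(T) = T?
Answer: 2/877 ≈ 0.0022805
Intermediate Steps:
g = -⅔ (g = ((3 - 7) - 4)/12 = (-4 - 4)*(1/12) = -8*1/12 = -⅔ ≈ -0.66667)
n(Z, j) = ½ (n(Z, j) = j/((j*2)) = j/((2*j)) = j*(1/(2*j)) = ½)
1/(438 + n(-4, g)) = 1/(438 + ½) = 1/(877/2) = 2/877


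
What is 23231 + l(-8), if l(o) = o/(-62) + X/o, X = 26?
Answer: 2880257/124 ≈ 23228.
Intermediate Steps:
l(o) = 26/o - o/62 (l(o) = o/(-62) + 26/o = o*(-1/62) + 26/o = -o/62 + 26/o = 26/o - o/62)
23231 + l(-8) = 23231 + (26/(-8) - 1/62*(-8)) = 23231 + (26*(-⅛) + 4/31) = 23231 + (-13/4 + 4/31) = 23231 - 387/124 = 2880257/124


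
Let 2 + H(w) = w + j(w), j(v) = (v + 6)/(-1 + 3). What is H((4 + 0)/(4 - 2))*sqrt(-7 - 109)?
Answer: 8*I*sqrt(29) ≈ 43.081*I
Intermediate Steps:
j(v) = 3 + v/2 (j(v) = (6 + v)/2 = (6 + v)*(1/2) = 3 + v/2)
H(w) = 1 + 3*w/2 (H(w) = -2 + (w + (3 + w/2)) = -2 + (3 + 3*w/2) = 1 + 3*w/2)
H((4 + 0)/(4 - 2))*sqrt(-7 - 109) = (1 + 3*((4 + 0)/(4 - 2))/2)*sqrt(-7 - 109) = (1 + 3*(4/2)/2)*sqrt(-116) = (1 + 3*(4*(1/2))/2)*(2*I*sqrt(29)) = (1 + (3/2)*2)*(2*I*sqrt(29)) = (1 + 3)*(2*I*sqrt(29)) = 4*(2*I*sqrt(29)) = 8*I*sqrt(29)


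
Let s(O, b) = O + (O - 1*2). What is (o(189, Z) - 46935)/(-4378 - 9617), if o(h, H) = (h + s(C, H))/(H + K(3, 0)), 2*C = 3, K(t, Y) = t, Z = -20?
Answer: 159617/47583 ≈ 3.3545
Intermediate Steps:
C = 3/2 (C = (½)*3 = 3/2 ≈ 1.5000)
s(O, b) = -2 + 2*O (s(O, b) = O + (O - 2) = O + (-2 + O) = -2 + 2*O)
o(h, H) = (1 + h)/(3 + H) (o(h, H) = (h + (-2 + 2*(3/2)))/(H + 3) = (h + (-2 + 3))/(3 + H) = (h + 1)/(3 + H) = (1 + h)/(3 + H))
(o(189, Z) - 46935)/(-4378 - 9617) = ((1 + 189)/(3 - 20) - 46935)/(-4378 - 9617) = (190/(-17) - 46935)/(-13995) = (-1/17*190 - 46935)*(-1/13995) = (-190/17 - 46935)*(-1/13995) = -798085/17*(-1/13995) = 159617/47583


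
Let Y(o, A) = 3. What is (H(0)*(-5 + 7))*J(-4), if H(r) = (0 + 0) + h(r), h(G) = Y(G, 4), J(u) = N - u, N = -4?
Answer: 0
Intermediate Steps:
J(u) = -4 - u
h(G) = 3
H(r) = 3 (H(r) = (0 + 0) + 3 = 0 + 3 = 3)
(H(0)*(-5 + 7))*J(-4) = (3*(-5 + 7))*(-4 - 1*(-4)) = (3*2)*(-4 + 4) = 6*0 = 0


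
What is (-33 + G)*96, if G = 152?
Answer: 11424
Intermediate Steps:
(-33 + G)*96 = (-33 + 152)*96 = 119*96 = 11424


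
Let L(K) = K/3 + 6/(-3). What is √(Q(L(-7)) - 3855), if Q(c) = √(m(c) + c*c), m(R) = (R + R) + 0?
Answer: √(-34695 + 3*√91)/3 ≈ 62.063*I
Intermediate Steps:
m(R) = 2*R (m(R) = 2*R + 0 = 2*R)
L(K) = -2 + K/3 (L(K) = K*(⅓) + 6*(-⅓) = K/3 - 2 = -2 + K/3)
Q(c) = √(c² + 2*c) (Q(c) = √(2*c + c*c) = √(2*c + c²) = √(c² + 2*c))
√(Q(L(-7)) - 3855) = √(√((-2 + (⅓)*(-7))*(2 + (-2 + (⅓)*(-7)))) - 3855) = √(√((-2 - 7/3)*(2 + (-2 - 7/3))) - 3855) = √(√(-13*(2 - 13/3)/3) - 3855) = √(√(-13/3*(-7/3)) - 3855) = √(√(91/9) - 3855) = √(√91/3 - 3855) = √(-3855 + √91/3)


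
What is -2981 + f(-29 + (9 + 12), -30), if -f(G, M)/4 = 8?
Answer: -3013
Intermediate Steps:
f(G, M) = -32 (f(G, M) = -4*8 = -32)
-2981 + f(-29 + (9 + 12), -30) = -2981 - 32 = -3013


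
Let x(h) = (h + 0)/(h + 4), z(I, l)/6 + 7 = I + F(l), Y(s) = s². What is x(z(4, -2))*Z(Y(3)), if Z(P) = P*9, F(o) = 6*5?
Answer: 6561/83 ≈ 79.048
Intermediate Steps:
F(o) = 30
z(I, l) = 138 + 6*I (z(I, l) = -42 + 6*(I + 30) = -42 + 6*(30 + I) = -42 + (180 + 6*I) = 138 + 6*I)
x(h) = h/(4 + h)
Z(P) = 9*P
x(z(4, -2))*Z(Y(3)) = ((138 + 6*4)/(4 + (138 + 6*4)))*(9*3²) = ((138 + 24)/(4 + (138 + 24)))*(9*9) = (162/(4 + 162))*81 = (162/166)*81 = (162*(1/166))*81 = (81/83)*81 = 6561/83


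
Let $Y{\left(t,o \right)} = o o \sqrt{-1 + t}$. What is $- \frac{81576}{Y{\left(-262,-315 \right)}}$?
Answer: $\frac{9064 i \sqrt{263}}{2899575} \approx 0.050695 i$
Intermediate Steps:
$Y{\left(t,o \right)} = o^{2} \sqrt{-1 + t}$
$- \frac{81576}{Y{\left(-262,-315 \right)}} = - \frac{81576}{\left(-315\right)^{2} \sqrt{-1 - 262}} = - \frac{81576}{99225 \sqrt{-263}} = - \frac{81576}{99225 i \sqrt{263}} = - 81576 \left(- \frac{i \sqrt{263}}{26096175}\right) = \frac{9064 i \sqrt{263}}{2899575}$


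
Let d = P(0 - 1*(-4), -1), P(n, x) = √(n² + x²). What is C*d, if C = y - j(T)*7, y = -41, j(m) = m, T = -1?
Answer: -34*√17 ≈ -140.19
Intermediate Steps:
C = -34 (C = -41 - (-1)*7 = -41 - 1*(-7) = -41 + 7 = -34)
d = √17 (d = √((0 - 1*(-4))² + (-1)²) = √((0 + 4)² + 1) = √(4² + 1) = √(16 + 1) = √17 ≈ 4.1231)
C*d = -34*√17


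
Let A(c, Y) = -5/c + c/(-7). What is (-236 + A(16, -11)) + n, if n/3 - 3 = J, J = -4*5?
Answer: -32435/112 ≈ -289.60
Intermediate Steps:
A(c, Y) = -5/c - c/7 (A(c, Y) = -5/c + c*(-⅐) = -5/c - c/7)
J = -20
n = -51 (n = 9 + 3*(-20) = 9 - 60 = -51)
(-236 + A(16, -11)) + n = (-236 + (-5/16 - ⅐*16)) - 51 = (-236 + (-5*1/16 - 16/7)) - 51 = (-236 + (-5/16 - 16/7)) - 51 = (-236 - 291/112) - 51 = -26723/112 - 51 = -32435/112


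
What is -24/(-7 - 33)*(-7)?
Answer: -21/5 ≈ -4.2000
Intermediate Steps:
-24/(-7 - 33)*(-7) = -24/(-40)*(-7) = -24*(-1/40)*(-7) = (⅗)*(-7) = -21/5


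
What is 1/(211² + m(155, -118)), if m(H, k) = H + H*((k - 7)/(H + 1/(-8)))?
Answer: 1239/55198564 ≈ 2.2446e-5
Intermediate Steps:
m(H, k) = H + H*(-7 + k)/(-⅛ + H) (m(H, k) = H + H*((-7 + k)/(H - ⅛)) = H + H*((-7 + k)/(-⅛ + H)) = H + H*(-7 + k)/(-⅛ + H))
1/(211² + m(155, -118)) = 1/(211² + 155*(-57 + 8*155 + 8*(-118))/(-1 + 8*155)) = 1/(44521 + 155*(-57 + 1240 - 944)/(-1 + 1240)) = 1/(44521 + 155*239/1239) = 1/(44521 + 155*(1/1239)*239) = 1/(44521 + 37045/1239) = 1/(55198564/1239) = 1239/55198564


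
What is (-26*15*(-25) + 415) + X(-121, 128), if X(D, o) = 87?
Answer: 10252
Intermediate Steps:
(-26*15*(-25) + 415) + X(-121, 128) = (-26*15*(-25) + 415) + 87 = (-390*(-25) + 415) + 87 = (9750 + 415) + 87 = 10165 + 87 = 10252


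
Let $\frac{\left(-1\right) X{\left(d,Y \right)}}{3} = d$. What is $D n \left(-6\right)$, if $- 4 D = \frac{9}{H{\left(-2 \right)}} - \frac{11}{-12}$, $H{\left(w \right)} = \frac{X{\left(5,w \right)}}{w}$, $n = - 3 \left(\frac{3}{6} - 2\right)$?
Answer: $\frac{1143}{80} \approx 14.288$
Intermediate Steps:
$X{\left(d,Y \right)} = - 3 d$
$n = \frac{9}{2}$ ($n = - 3 \left(3 \cdot \frac{1}{6} - 2\right) = - 3 \left(\frac{1}{2} - 2\right) = \left(-3\right) \left(- \frac{3}{2}\right) = \frac{9}{2} \approx 4.5$)
$H{\left(w \right)} = - \frac{15}{w}$ ($H{\left(w \right)} = \frac{\left(-3\right) 5}{w} = - \frac{15}{w}$)
$D = - \frac{127}{240}$ ($D = - \frac{\frac{9}{\left(-15\right) \frac{1}{-2}} - \frac{11}{-12}}{4} = - \frac{\frac{9}{\left(-15\right) \left(- \frac{1}{2}\right)} - - \frac{11}{12}}{4} = - \frac{\frac{9}{\frac{15}{2}} + \frac{11}{12}}{4} = - \frac{9 \cdot \frac{2}{15} + \frac{11}{12}}{4} = - \frac{\frac{6}{5} + \frac{11}{12}}{4} = \left(- \frac{1}{4}\right) \frac{127}{60} = - \frac{127}{240} \approx -0.52917$)
$D n \left(-6\right) = \left(- \frac{127}{240}\right) \frac{9}{2} \left(-6\right) = \left(- \frac{381}{160}\right) \left(-6\right) = \frac{1143}{80}$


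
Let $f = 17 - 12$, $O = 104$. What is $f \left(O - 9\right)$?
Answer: $475$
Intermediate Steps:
$f = 5$ ($f = 17 - 12 = 5$)
$f \left(O - 9\right) = 5 \left(104 - 9\right) = 5 \cdot 95 = 475$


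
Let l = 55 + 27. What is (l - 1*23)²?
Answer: 3481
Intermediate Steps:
l = 82
(l - 1*23)² = (82 - 1*23)² = (82 - 23)² = 59² = 3481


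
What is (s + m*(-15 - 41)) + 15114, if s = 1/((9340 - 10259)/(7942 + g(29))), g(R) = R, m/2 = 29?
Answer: 10896883/919 ≈ 11857.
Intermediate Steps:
m = 58 (m = 2*29 = 58)
s = -7971/919 (s = 1/((9340 - 10259)/(7942 + 29)) = 1/(-919/7971) = -7971/919 ≈ -8.6736)
(s + m*(-15 - 41)) + 15114 = (-7971/919 + 58*(-15 - 41)) + 15114 = (-7971/919 + 58*(-56)) + 15114 = (-7971/919 - 3248) + 15114 = -2992883/919 + 15114 = 10896883/919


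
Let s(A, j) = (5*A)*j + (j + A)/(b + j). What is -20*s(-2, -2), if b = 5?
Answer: -1120/3 ≈ -373.33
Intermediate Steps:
s(A, j) = (A + j)/(5 + j) + 5*A*j (s(A, j) = (5*A)*j + (j + A)/(5 + j) = 5*A*j + (A + j)/(5 + j) = (A + j)/(5 + j) + 5*A*j)
-20*s(-2, -2) = -20*(-2 - 2 + 5*(-2)*(-2)² + 25*(-2)*(-2))/(5 - 2) = -20*(-2 - 2 + 5*(-2)*4 + 100)/3 = -20*(-2 - 2 - 40 + 100)/3 = -20*56/3 = -1120/3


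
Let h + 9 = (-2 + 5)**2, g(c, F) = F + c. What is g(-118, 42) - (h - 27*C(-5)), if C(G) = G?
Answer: -211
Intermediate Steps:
h = 0 (h = -9 + (-2 + 5)**2 = -9 + 3**2 = -9 + 9 = 0)
g(-118, 42) - (h - 27*C(-5)) = (42 - 118) - (0 - 27*(-5)) = -76 - (0 + 135) = -76 - 1*135 = -76 - 135 = -211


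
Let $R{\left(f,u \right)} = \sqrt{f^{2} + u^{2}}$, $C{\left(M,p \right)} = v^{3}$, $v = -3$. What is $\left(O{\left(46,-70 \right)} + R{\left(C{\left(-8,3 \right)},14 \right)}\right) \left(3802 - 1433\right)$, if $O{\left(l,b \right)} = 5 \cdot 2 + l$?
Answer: $132664 + 11845 \sqrt{37} \approx 2.0471 \cdot 10^{5}$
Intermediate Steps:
$C{\left(M,p \right)} = -27$ ($C{\left(M,p \right)} = \left(-3\right)^{3} = -27$)
$O{\left(l,b \right)} = 10 + l$
$\left(O{\left(46,-70 \right)} + R{\left(C{\left(-8,3 \right)},14 \right)}\right) \left(3802 - 1433\right) = \left(\left(10 + 46\right) + \sqrt{\left(-27\right)^{2} + 14^{2}}\right) \left(3802 - 1433\right) = \left(56 + \sqrt{729 + 196}\right) 2369 = \left(56 + \sqrt{925}\right) 2369 = \left(56 + 5 \sqrt{37}\right) 2369 = 132664 + 11845 \sqrt{37}$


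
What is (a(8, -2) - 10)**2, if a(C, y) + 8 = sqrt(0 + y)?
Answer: (18 - I*sqrt(2))**2 ≈ 322.0 - 50.912*I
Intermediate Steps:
a(C, y) = -8 + sqrt(y) (a(C, y) = -8 + sqrt(0 + y) = -8 + sqrt(y))
(a(8, -2) - 10)**2 = ((-8 + sqrt(-2)) - 10)**2 = ((-8 + I*sqrt(2)) - 10)**2 = (-18 + I*sqrt(2))**2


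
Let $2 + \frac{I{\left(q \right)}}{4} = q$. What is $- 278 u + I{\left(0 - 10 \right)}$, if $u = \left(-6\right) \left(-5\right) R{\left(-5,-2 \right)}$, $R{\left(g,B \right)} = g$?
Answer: $41652$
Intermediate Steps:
$I{\left(q \right)} = -8 + 4 q$
$u = -150$ ($u = \left(-6\right) \left(-5\right) \left(-5\right) = 30 \left(-5\right) = -150$)
$- 278 u + I{\left(0 - 10 \right)} = \left(-278\right) \left(-150\right) + \left(-8 + 4 \left(0 - 10\right)\right) = 41700 + \left(-8 + 4 \left(0 - 10\right)\right) = 41700 + \left(-8 + 4 \left(-10\right)\right) = 41700 - 48 = 41652$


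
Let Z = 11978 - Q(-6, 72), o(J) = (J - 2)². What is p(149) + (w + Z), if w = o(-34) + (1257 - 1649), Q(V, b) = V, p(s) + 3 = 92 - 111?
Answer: 12866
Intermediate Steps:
p(s) = -22 (p(s) = -3 + (92 - 111) = -3 - 19 = -22)
o(J) = (-2 + J)²
Z = 11984 (Z = 11978 - 1*(-6) = 11978 + 6 = 11984)
w = 904 (w = (-2 - 34)² + (1257 - 1649) = (-36)² - 392 = 1296 - 392 = 904)
p(149) + (w + Z) = -22 + (904 + 11984) = -22 + 12888 = 12866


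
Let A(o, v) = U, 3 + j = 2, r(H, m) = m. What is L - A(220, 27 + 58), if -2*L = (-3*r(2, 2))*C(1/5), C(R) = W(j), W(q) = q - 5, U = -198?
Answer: 180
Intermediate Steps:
j = -1 (j = -3 + 2 = -1)
A(o, v) = -198
W(q) = -5 + q
C(R) = -6 (C(R) = -5 - 1 = -6)
L = -18 (L = -(-3*2)*(-6)/2 = -(-3)*(-6) = -½*36 = -18)
L - A(220, 27 + 58) = -18 - 1*(-198) = -18 + 198 = 180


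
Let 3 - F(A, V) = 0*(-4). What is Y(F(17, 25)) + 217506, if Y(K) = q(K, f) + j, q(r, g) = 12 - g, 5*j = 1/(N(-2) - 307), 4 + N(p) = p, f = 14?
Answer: 340393759/1565 ≈ 2.1750e+5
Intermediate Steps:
N(p) = -4 + p
j = -1/1565 (j = 1/(5*((-4 - 2) - 307)) = 1/(5*(-6 - 307)) = (1/5)/(-313) = (1/5)*(-1/313) = -1/1565 ≈ -0.00063898)
F(A, V) = 3 (F(A, V) = 3 - 0*(-4) = 3 - 1*0 = 3 + 0 = 3)
Y(K) = -3131/1565 (Y(K) = (12 - 1*14) - 1/1565 = (12 - 14) - 1/1565 = -2 - 1/1565 = -3131/1565)
Y(F(17, 25)) + 217506 = -3131/1565 + 217506 = 340393759/1565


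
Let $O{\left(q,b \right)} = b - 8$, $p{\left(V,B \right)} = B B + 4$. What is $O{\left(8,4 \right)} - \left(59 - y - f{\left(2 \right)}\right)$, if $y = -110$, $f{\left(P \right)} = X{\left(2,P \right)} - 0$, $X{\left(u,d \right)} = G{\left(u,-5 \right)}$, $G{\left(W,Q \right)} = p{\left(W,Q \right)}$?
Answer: $-144$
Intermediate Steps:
$p{\left(V,B \right)} = 4 + B^{2}$ ($p{\left(V,B \right)} = B^{2} + 4 = 4 + B^{2}$)
$G{\left(W,Q \right)} = 4 + Q^{2}$
$O{\left(q,b \right)} = -8 + b$
$X{\left(u,d \right)} = 29$ ($X{\left(u,d \right)} = 4 + \left(-5\right)^{2} = 4 + 25 = 29$)
$f{\left(P \right)} = 29$ ($f{\left(P \right)} = 29 - 0 = 29 + 0 = 29$)
$O{\left(8,4 \right)} - \left(59 - y - f{\left(2 \right)}\right) = \left(-8 + 4\right) + \left(\left(29 - 110\right) - 59\right) = -4 - 140 = -144$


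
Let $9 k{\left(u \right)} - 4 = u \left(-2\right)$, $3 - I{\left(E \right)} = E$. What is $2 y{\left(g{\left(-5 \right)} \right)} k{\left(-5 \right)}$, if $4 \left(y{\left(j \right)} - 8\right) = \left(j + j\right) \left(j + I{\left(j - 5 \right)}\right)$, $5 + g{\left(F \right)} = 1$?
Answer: $- \frac{224}{9} \approx -24.889$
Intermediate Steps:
$I{\left(E \right)} = 3 - E$
$g{\left(F \right)} = -4$ ($g{\left(F \right)} = -5 + 1 = -4$)
$y{\left(j \right)} = 8 + 4 j$ ($y{\left(j \right)} = 8 + \frac{\left(j + j\right) \left(j - \left(-3 - 5 + j\right)\right)}{4} = 8 + \frac{2 j \left(j - \left(-8 + j\right)\right)}{4} = 8 + \frac{2 j 8}{4} = 8 + \frac{16 j}{4} = 8 + 4 j$)
$k{\left(u \right)} = \frac{4}{9} - \frac{2 u}{9}$ ($k{\left(u \right)} = \frac{4}{9} + \frac{u \left(-2\right)}{9} = \frac{4}{9} + \frac{\left(-2\right) u}{9} = \frac{4}{9} - \frac{2 u}{9}$)
$2 y{\left(g{\left(-5 \right)} \right)} k{\left(-5 \right)} = 2 \left(8 + 4 \left(-4\right)\right) \left(\frac{4}{9} - - \frac{10}{9}\right) = 2 \left(8 - 16\right) \left(\frac{4}{9} + \frac{10}{9}\right) = 2 \left(-8\right) \frac{14}{9} = \left(-16\right) \frac{14}{9} = - \frac{224}{9}$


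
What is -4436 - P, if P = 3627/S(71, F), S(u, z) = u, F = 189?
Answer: -318583/71 ≈ -4487.1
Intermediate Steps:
P = 3627/71 ≈ 51.085
-4436 - P = -4436 - 1*3627/71 = -4436 - 3627/71 = -318583/71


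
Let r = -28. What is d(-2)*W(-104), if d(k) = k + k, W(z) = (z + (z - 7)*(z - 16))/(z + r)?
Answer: 13216/33 ≈ 400.48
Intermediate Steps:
W(z) = (z + (-16 + z)*(-7 + z))/(-28 + z) (W(z) = (z + (z - 7)*(z - 16))/(z - 28) = (z + (-7 + z)*(-16 + z))/(-28 + z) = (z + (-16 + z)*(-7 + z))/(-28 + z))
d(k) = 2*k
d(-2)*W(-104) = (2*(-2))*((112 + (-104)**2 - 22*(-104))/(-28 - 104)) = -4*(112 + 10816 + 2288)/(-132) = -(-1)*13216/33 = -4*(-3304/33) = 13216/33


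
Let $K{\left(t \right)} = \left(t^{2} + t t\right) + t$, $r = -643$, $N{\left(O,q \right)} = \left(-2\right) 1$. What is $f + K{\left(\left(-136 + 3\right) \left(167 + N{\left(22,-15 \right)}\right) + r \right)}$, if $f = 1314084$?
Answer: $1021726984$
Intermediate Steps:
$N{\left(O,q \right)} = -2$
$K{\left(t \right)} = t + 2 t^{2}$ ($K{\left(t \right)} = \left(t^{2} + t^{2}\right) + t = 2 t^{2} + t = t + 2 t^{2}$)
$f + K{\left(\left(-136 + 3\right) \left(167 + N{\left(22,-15 \right)}\right) + r \right)} = 1314084 + \left(\left(-136 + 3\right) \left(167 - 2\right) - 643\right) \left(1 + 2 \left(\left(-136 + 3\right) \left(167 - 2\right) - 643\right)\right) = 1314084 + \left(\left(-133\right) 165 - 643\right) \left(1 + 2 \left(\left(-133\right) 165 - 643\right)\right) = 1314084 + \left(-21945 - 643\right) \left(1 + 2 \left(-21945 - 643\right)\right) = 1314084 - 22588 \left(1 + 2 \left(-22588\right)\right) = 1314084 - 22588 \left(1 - 45176\right) = 1314084 - -1020412900 = 1314084 + 1020412900 = 1021726984$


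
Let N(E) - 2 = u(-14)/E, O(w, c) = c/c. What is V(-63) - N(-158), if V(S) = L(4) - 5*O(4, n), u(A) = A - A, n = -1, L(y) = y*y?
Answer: 9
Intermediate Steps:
L(y) = y²
u(A) = 0
O(w, c) = 1
N(E) = 2 (N(E) = 2 + 0/E = 2 + 0 = 2)
V(S) = 11 (V(S) = 4² - 5*1 = 16 - 5 = 11)
V(-63) - N(-158) = 11 - 1*2 = 11 - 2 = 9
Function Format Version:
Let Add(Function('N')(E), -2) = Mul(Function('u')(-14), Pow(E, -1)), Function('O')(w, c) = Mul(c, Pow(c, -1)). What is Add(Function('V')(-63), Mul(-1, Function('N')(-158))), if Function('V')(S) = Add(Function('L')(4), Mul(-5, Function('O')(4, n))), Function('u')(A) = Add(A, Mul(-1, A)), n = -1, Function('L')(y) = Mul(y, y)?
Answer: 9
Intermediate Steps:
Function('L')(y) = Pow(y, 2)
Function('u')(A) = 0
Function('O')(w, c) = 1
Function('N')(E) = 2 (Function('N')(E) = Add(2, Mul(0, Pow(E, -1))) = Add(2, 0) = 2)
Function('V')(S) = 11 (Function('V')(S) = Add(Pow(4, 2), Mul(-5, 1)) = Add(16, -5) = 11)
Add(Function('V')(-63), Mul(-1, Function('N')(-158))) = Add(11, Mul(-1, 2)) = Add(11, -2) = 9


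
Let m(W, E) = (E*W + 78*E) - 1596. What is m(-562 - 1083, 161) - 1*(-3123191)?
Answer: 2869308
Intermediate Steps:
m(W, E) = -1596 + 78*E + E*W (m(W, E) = (78*E + E*W) - 1596 = -1596 + 78*E + E*W)
m(-562 - 1083, 161) - 1*(-3123191) = (-1596 + 78*161 + 161*(-562 - 1083)) - 1*(-3123191) = (-1596 + 12558 + 161*(-1645)) + 3123191 = (-1596 + 12558 - 264845) + 3123191 = -253883 + 3123191 = 2869308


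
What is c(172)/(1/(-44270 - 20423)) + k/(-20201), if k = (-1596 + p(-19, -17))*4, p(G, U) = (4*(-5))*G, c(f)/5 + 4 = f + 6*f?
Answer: -7841179753136/20201 ≈ -3.8816e+8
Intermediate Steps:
c(f) = -20 + 35*f (c(f) = -20 + 5*(f + 6*f) = -20 + 5*(7*f) = -20 + 35*f)
p(G, U) = -20*G
k = -4864 (k = (-1596 - 20*(-19))*4 = (-1596 + 380)*4 = -1216*4 = -4864)
c(172)/(1/(-44270 - 20423)) + k/(-20201) = (-20 + 35*172)/(1/(-44270 - 20423)) - 4864/(-20201) = (-20 + 6020)/(1/(-64693)) - 4864*(-1/20201) = 6000/(-1/64693) + 4864/20201 = 6000*(-64693) + 4864/20201 = -388158000 + 4864/20201 = -7841179753136/20201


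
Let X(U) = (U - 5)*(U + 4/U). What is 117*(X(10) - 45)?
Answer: 819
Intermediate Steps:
X(U) = (-5 + U)*(U + 4/U)
117*(X(10) - 45) = 117*((4 + 10² - 20/10 - 5*10) - 45) = 117*((4 + 100 - 20*⅒ - 50) - 45) = 117*((4 + 100 - 2 - 50) - 45) = 117*(52 - 45) = 117*7 = 819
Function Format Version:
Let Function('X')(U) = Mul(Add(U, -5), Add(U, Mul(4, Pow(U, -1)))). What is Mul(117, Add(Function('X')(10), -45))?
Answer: 819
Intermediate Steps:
Function('X')(U) = Mul(Add(-5, U), Add(U, Mul(4, Pow(U, -1))))
Mul(117, Add(Function('X')(10), -45)) = Mul(117, Add(Add(4, Pow(10, 2), Mul(-20, Pow(10, -1)), Mul(-5, 10)), -45)) = Mul(117, Add(Add(4, 100, Mul(-20, Rational(1, 10)), -50), -45)) = Mul(117, Add(Add(4, 100, -2, -50), -45)) = Mul(117, Add(52, -45)) = Mul(117, 7) = 819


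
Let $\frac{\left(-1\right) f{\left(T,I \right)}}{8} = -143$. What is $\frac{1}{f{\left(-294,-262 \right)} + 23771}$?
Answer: $\frac{1}{24915} \approx 4.0136 \cdot 10^{-5}$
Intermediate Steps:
$f{\left(T,I \right)} = 1144$ ($f{\left(T,I \right)} = \left(-8\right) \left(-143\right) = 1144$)
$\frac{1}{f{\left(-294,-262 \right)} + 23771} = \frac{1}{1144 + 23771} = \frac{1}{24915}$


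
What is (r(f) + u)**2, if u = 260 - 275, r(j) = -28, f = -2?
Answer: 1849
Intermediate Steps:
u = -15
(r(f) + u)**2 = (-28 - 15)**2 = (-43)**2 = 1849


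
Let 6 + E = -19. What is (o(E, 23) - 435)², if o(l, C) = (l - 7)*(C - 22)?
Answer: 218089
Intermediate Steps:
E = -25 (E = -6 - 19 = -25)
o(l, C) = (-22 + C)*(-7 + l) (o(l, C) = (-7 + l)*(-22 + C) = (-22 + C)*(-7 + l))
(o(E, 23) - 435)² = ((154 - 22*(-25) - 7*23 + 23*(-25)) - 435)² = ((154 + 550 - 161 - 575) - 435)² = (-32 - 435)² = (-467)² = 218089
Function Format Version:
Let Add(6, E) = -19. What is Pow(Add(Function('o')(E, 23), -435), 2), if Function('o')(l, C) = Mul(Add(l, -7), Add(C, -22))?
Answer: 218089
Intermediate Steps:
E = -25 (E = Add(-6, -19) = -25)
Function('o')(l, C) = Mul(Add(-22, C), Add(-7, l)) (Function('o')(l, C) = Mul(Add(-7, l), Add(-22, C)) = Mul(Add(-22, C), Add(-7, l)))
Pow(Add(Function('o')(E, 23), -435), 2) = Pow(Add(Add(154, Mul(-22, -25), Mul(-7, 23), Mul(23, -25)), -435), 2) = Pow(Add(Add(154, 550, -161, -575), -435), 2) = Pow(Add(-32, -435), 2) = Pow(-467, 2) = 218089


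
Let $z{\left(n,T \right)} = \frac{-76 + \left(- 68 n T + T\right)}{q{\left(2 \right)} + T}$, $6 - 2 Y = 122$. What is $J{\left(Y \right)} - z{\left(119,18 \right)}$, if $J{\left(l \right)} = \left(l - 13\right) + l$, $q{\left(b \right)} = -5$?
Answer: $\frac{144037}{13} \approx 11080.0$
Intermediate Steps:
$Y = -58$ ($Y = 3 - 61 = -58$)
$J{\left(l \right)} = -13 + 2 l$ ($J{\left(l \right)} = \left(-13 + l\right) + l = -13 + 2 l$)
$z{\left(n,T \right)} = \frac{-76 + T - 68 T n}{-5 + T}$ ($z{\left(n,T \right)} = \frac{-76 + \left(- 68 n T + T\right)}{-5 + T} = \frac{-76 - \left(- T + 68 T n\right)}{-5 + T} = \frac{-76 + T - 68 T n}{-5 + T}$)
$J{\left(Y \right)} - z{\left(119,18 \right)} = \left(-13 + 2 \left(-58\right)\right) - \frac{-76 + 18 - 1224 \cdot 119}{-5 + 18} = \left(-13 - 116\right) - \frac{-76 + 18 - 145656}{13} = -129 - \frac{1}{13} \left(-145714\right) = -129 - - \frac{145714}{13} = -129 + \frac{145714}{13} = \frac{144037}{13}$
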